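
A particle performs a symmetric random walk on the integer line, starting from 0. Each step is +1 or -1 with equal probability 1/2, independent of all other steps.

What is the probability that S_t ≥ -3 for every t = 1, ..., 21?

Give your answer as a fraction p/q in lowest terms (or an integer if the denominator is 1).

Answer: 323323/524288

Derivation:
Let f(t,s) = #length-t paths at position s with S_1..S_t all ≥ -3.
f(t,s) = f(t-1,s-1) + f(t-1,s+1) for s ≥ -3; f(t,s) = 0 for s < -3.
t=0: f(0,0)=1
t=1: f(1,-1)=1 f(1,1)=1
t=2: f(2,-2)=1 f(2,0)=2 f(2,2)=1
t=3: f(3,-3)=1 f(3,-1)=3 f(3,1)=3 f(3,3)=1
t=4: f(4,-2)=4 f(4,0)=6 f(4,2)=4 f(4,4)=1
t=5: f(5,-3)=4 f(5,-1)=10 f(5,1)=10 f(5,3)=5 f(5,5)=1
t=6: f(6,-2)=14 f(6,0)=20 f(6,2)=15 f(6,4)=6 f(6,6)=1
t=7: f(7,-3)=14 f(7,-1)=34 f(7,1)=35 f(7,3)=21 f(7,5)=7 f(7,7)=1
t=8: f(8,-2)=48 f(8,0)=69 f(8,2)=56 f(8,4)=28 f(8,6)=8 f(8,8)=1
t=9: f(9,-3)=48 f(9,-1)=117 f(9,1)=125 f(9,3)=84 f(9,5)=36 f(9,7)=9 f(9,9)=1
t=10: f(10,-2)=165 f(10,0)=242 f(10,2)=209 f(10,4)=120 f(10,6)=45 f(10,8)=10 f(10,10)=1
t=11: f(11,-3)=165 f(11,-1)=407 f(11,1)=451 f(11,3)=329 f(11,5)=165 f(11,7)=55 f(11,9)=11 f(11,11)=1
t=12: f(12,-2)=572 f(12,0)=858 f(12,2)=780 f(12,4)=494 f(12,6)=220 f(12,8)=66 f(12,10)=12 f(12,12)=1
t=13: f(13,-3)=572 f(13,-1)=1430 f(13,1)=1638 f(13,3)=1274 f(13,5)=714 f(13,7)=286 f(13,9)=78 f(13,11)=13 f(13,13)=1
t=14: f(14,-2)=2002 f(14,0)=3068 f(14,2)=2912 f(14,4)=1988 f(14,6)=1000 f(14,8)=364 f(14,10)=91 f(14,12)=14 f(14,14)=1
t=15: f(15,-3)=2002 f(15,-1)=5070 f(15,1)=5980 f(15,3)=4900 f(15,5)=2988 f(15,7)=1364 f(15,9)=455 f(15,11)=105 f(15,13)=15 f(15,15)=1
t=16: f(16,-2)=7072 f(16,0)=11050 f(16,2)=10880 f(16,4)=7888 f(16,6)=4352 f(16,8)=1819 f(16,10)=560 f(16,12)=120 f(16,14)=16 f(16,16)=1
t=17: f(17,-3)=7072 f(17,-1)=18122 f(17,1)=21930 f(17,3)=18768 f(17,5)=12240 f(17,7)=6171 f(17,9)=2379 f(17,11)=680 f(17,13)=136 f(17,15)=17 f(17,17)=1
t=18: f(18,-2)=25194 f(18,0)=40052 f(18,2)=40698 f(18,4)=31008 f(18,6)=18411 f(18,8)=8550 f(18,10)=3059 f(18,12)=816 f(18,14)=153 f(18,16)=18 f(18,18)=1
t=19: f(19,-3)=25194 f(19,-1)=65246 f(19,1)=80750 f(19,3)=71706 f(19,5)=49419 f(19,7)=26961 f(19,9)=11609 f(19,11)=3875 f(19,13)=969 f(19,15)=171 f(19,17)=19 f(19,19)=1
t=20: f(20,-2)=90440 f(20,0)=145996 f(20,2)=152456 f(20,4)=121125 f(20,6)=76380 f(20,8)=38570 f(20,10)=15484 f(20,12)=4844 f(20,14)=1140 f(20,16)=190 f(20,18)=20 f(20,20)=1
t=21: f(21,-3)=90440 f(21,-1)=236436 f(21,1)=298452 f(21,3)=273581 f(21,5)=197505 f(21,7)=114950 f(21,9)=54054 f(21,11)=20328 f(21,13)=5984 f(21,15)=1330 f(21,17)=210 f(21,19)=21 f(21,21)=1
Σ_s f(21,s) = 1293292
P = 1293292/2097152 = 323323/524288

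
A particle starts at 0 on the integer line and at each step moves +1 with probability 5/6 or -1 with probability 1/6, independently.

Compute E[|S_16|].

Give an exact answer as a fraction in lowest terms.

S_16 takes values m ≡ 0 (mod 2) with |m| ≤ 16; P(S_16=m) = C(16,(16+m)/2) · (5/6)^((16+m)/2) · (1/6)^((16-m)/2).
Distribution: P(S=-16)=1/2821109907456, P(S=-14)=5/176319369216, P(S=-12)=125/117546246144, P(S=-10)=4375/176319369216, P(S=-8)=284375/705277476864, P(S=-6)=284375/58773123072, P(S=-4)=15640625/352638738432, P(S=-2)=55859375/176319369216, P(S=0)=279296875/156728328192, P(S=2)=1396484375/176319369216, P(S=4)=9775390625/352638738432, P(S=6)=4443359375/58773123072, P(S=8)=111083984375/705277476864, P(S=10)=42724609375/176319369216, P(S=12)=30517578125/117546246144, P(S=14)=30517578125/176319369216, P(S=16)=152587890625/2821109907456
E[|S_16|] = Σ_m |m|·P(S_16=m) = 313506234241/29386561536

Answer: 313506234241/29386561536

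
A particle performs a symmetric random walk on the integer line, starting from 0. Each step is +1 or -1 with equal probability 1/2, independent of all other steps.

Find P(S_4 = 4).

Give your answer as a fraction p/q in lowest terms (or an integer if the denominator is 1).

Answer: 1/16

Derivation:
To reach position 4 after 4 steps: need 4 steps of +1 and 0 of -1.
Favorable paths: C(4,4) = 1
Total paths: 2^4 = 16
P = 1/16 = 1/16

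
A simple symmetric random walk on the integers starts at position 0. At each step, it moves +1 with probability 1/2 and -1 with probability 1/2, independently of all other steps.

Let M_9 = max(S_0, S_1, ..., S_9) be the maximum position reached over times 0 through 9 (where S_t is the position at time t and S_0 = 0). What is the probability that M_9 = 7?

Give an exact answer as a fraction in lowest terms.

Answer: 9/512

Derivation:
Let M_9 = max(S_0,...,S_9). Use the reflection principle: for j ≥ 1, #{paths with M_9 ≥ j} = #{S_9 ≥ j} + #{S_9 ≥ j+1}.
By reflection, #{M_9 ≥ 7} = #{S_9 ≥ 7} + #{S_9 ≥ 8} = 10 + 1 = 11.
#{M_9 ≥ 8} = #{S_9 ≥ 8} + #{S_9 ≥ 9} = 1 + 1 = 2.
#{M_9 = 7} = 11 - 2 = 9.
P(M_9 = 7) = 9/512 = 9/512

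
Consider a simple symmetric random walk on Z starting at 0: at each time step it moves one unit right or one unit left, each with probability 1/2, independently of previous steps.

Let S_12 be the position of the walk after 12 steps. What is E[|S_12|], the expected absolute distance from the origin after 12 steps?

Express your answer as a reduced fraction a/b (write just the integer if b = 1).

S_12 takes values m ≡ 0 (mod 2) with |m| ≤ 12; P(S_12=m) = C(12,(12+m)/2)/2^12.
Total paths: 2^12 = 4096
Distribution: P(S=-12)=1/4096, P(S=-10)=12/4096, P(S=-8)=66/4096, P(S=-6)=220/4096, P(S=-4)=495/4096, P(S=-2)=792/4096, P(S=0)=924/4096, P(S=2)=792/4096, P(S=4)=495/4096, P(S=6)=220/4096, P(S=8)=66/4096, P(S=10)=12/4096, P(S=12)=1/4096
E[|S_12|] = Σ_m |m|·P(S_12=m) = 11088/4096 = 693/256

Answer: 693/256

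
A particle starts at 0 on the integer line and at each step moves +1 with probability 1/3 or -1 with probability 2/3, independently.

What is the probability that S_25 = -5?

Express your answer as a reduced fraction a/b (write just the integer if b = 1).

Answer: 107110727680/847288609443

Derivation:
To reach position -5 after 25 steps: need 10 steps of +1 and 15 steps of -1.
Number of such sequences: C(25,10) = 3268760
Each has probability (1/3)^10 · (2/3)^15 = 32768/847288609443
P = 3268760 · 32768/847288609443 = 107110727680/847288609443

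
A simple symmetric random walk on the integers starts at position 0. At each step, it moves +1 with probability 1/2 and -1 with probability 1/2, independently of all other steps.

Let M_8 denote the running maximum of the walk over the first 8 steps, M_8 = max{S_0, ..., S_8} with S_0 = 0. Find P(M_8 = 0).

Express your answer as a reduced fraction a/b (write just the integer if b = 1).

Let M_8 = max(S_0,...,S_8). Use the reflection principle: for j ≥ 1, #{paths with M_8 ≥ j} = #{S_8 ≥ j} + #{S_8 ≥ j+1}.
P(M_8 ≥ 0) = 1 since S_0 = 0, so #{M_8 ≥ 0} = 256.
#{M_8 ≥ 1} = #{S_8 ≥ 1} + #{S_8 ≥ 2} = 93 + 93 = 186.
#{M_8 = 0} = 256 - 186 = 70.
P(M_8 = 0) = 70/256 = 35/128

Answer: 35/128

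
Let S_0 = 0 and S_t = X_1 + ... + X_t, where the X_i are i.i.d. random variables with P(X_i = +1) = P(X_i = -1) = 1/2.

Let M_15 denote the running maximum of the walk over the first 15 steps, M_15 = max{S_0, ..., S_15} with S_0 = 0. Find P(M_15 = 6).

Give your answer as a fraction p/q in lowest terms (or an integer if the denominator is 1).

Let M_15 = max(S_0,...,S_15). Use the reflection principle: for j ≥ 1, #{paths with M_15 ≥ j} = #{S_15 ≥ j} + #{S_15 ≥ j+1}.
By reflection, #{M_15 ≥ 6} = #{S_15 ≥ 6} + #{S_15 ≥ 7} = 1941 + 1941 = 3882.
#{M_15 ≥ 7} = #{S_15 ≥ 7} + #{S_15 ≥ 8} = 1941 + 576 = 2517.
#{M_15 = 6} = 3882 - 2517 = 1365.
P(M_15 = 6) = 1365/32768 = 1365/32768

Answer: 1365/32768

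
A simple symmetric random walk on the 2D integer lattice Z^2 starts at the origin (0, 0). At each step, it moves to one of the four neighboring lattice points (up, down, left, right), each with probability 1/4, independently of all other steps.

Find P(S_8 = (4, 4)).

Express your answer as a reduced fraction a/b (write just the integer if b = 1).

Answer: 35/32768

Derivation:
Let h be the number of horizontal steps (so 8-h are vertical). To end at (4,4) need (h+4)/2 right-steps and ((8-h)+4)/2 up-steps.
Sum over h with 4 ≤ h ≤ 4, h ≡ 0 (mod 2), 8-h ≡ 0 (mod 2):
h=4: C(8,4)·C(4,4)·C(4,4) = 70·1·1 = 70
Total favorable: 70
Total paths: 4^8 = 65536
P = 70/65536 = 35/32768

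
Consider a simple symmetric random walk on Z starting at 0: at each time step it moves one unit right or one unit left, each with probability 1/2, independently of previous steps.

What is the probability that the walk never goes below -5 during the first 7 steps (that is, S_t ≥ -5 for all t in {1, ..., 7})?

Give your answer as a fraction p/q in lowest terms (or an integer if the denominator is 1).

Let f(t,s) = #length-t paths at position s with S_1..S_t all ≥ -5.
f(t,s) = f(t-1,s-1) + f(t-1,s+1) for s ≥ -5; f(t,s) = 0 for s < -5.
t=0: f(0,0)=1
t=1: f(1,-1)=1 f(1,1)=1
t=2: f(2,-2)=1 f(2,0)=2 f(2,2)=1
t=3: f(3,-3)=1 f(3,-1)=3 f(3,1)=3 f(3,3)=1
t=4: f(4,-4)=1 f(4,-2)=4 f(4,0)=6 f(4,2)=4 f(4,4)=1
t=5: f(5,-5)=1 f(5,-3)=5 f(5,-1)=10 f(5,1)=10 f(5,3)=5 f(5,5)=1
t=6: f(6,-4)=6 f(6,-2)=15 f(6,0)=20 f(6,2)=15 f(6,4)=6 f(6,6)=1
t=7: f(7,-5)=6 f(7,-3)=21 f(7,-1)=35 f(7,1)=35 f(7,3)=21 f(7,5)=7 f(7,7)=1
Σ_s f(7,s) = 126
P = 126/128 = 63/64

Answer: 63/64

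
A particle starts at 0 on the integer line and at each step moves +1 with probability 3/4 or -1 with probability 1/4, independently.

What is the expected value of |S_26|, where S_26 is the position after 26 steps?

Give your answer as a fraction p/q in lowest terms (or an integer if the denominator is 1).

Answer: 3661454193819539/281474976710656

Derivation:
S_26 takes values m ≡ 0 (mod 2) with |m| ≤ 26; P(S_26=m) = C(26,(26+m)/2) · (3/4)^((26+m)/2) · (1/4)^((26-m)/2).
Distribution: P(S=-26)=1/4503599627370496, P(S=-24)=39/2251799813685248, P(S=-22)=2925/4503599627370496, P(S=-20)=8775/562949953421312, P(S=-18)=605475/2251799813685248, P(S=-16)=3996135/1125899906842624, P(S=-14)=83918835/2251799813685248, P(S=-12)=179826075/562949953421312, P(S=-10)=10250086275/4503599627370496, P(S=-8)=30750258825/2251799813685248, P(S=-6)=313652640015/4503599627370496, P(S=-4)=85541629095/281474976710656, P(S=-2)=1283124436425/1125899906842624, P(S=0)=2072739474225/562949953421312, P(S=2)=11548119927825/1125899906842624, P(S=4)=6928871956695/281474976710656, P(S=6)=228652774570935/4503599627370496, P(S=8)=201752448150825/2251799813685248, P(S=10)=605257344452475/4503599627370496, P(S=12)=95566949124075/562949953421312, P(S=14)=401381186321115/2251799813685248, P(S=16)=172020508423335/1125899906842624, P(S=18)=234573420577275/2251799813685248, P(S=20)=30596533118775/562949953421312, P(S=22)=91789599356325/4503599627370496, P(S=24)=11014751922759/2251799813685248, P(S=26)=2541865828329/4503599627370496
E[|S_26|] = Σ_m |m|·P(S_26=m) = 3661454193819539/281474976710656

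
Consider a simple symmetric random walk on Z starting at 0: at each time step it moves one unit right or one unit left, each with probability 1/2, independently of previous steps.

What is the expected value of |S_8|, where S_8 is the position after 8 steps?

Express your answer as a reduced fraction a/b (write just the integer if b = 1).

S_8 takes values m ≡ 0 (mod 2) with |m| ≤ 8; P(S_8=m) = C(8,(8+m)/2)/2^8.
Total paths: 2^8 = 256
Distribution: P(S=-8)=1/256, P(S=-6)=8/256, P(S=-4)=28/256, P(S=-2)=56/256, P(S=0)=70/256, P(S=2)=56/256, P(S=4)=28/256, P(S=6)=8/256, P(S=8)=1/256
E[|S_8|] = Σ_m |m|·P(S_8=m) = 560/256 = 35/16

Answer: 35/16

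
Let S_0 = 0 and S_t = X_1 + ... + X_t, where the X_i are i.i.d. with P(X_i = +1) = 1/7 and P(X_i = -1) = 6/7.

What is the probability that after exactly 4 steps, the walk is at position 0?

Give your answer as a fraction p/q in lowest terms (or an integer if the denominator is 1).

Answer: 216/2401

Derivation:
To reach position 0 after 4 steps: need 2 steps of +1 and 2 steps of -1.
Number of such sequences: C(4,2) = 6
Each has probability (1/7)^2 · (6/7)^2 = 36/2401
P = 6 · 36/2401 = 216/2401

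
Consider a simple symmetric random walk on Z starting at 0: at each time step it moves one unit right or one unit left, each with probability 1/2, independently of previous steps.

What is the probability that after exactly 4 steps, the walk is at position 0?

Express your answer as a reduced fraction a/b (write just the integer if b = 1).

To reach position 0 after 4 steps: need 2 steps of +1 and 2 of -1.
Favorable paths: C(4,2) = 6
Total paths: 2^4 = 16
P = 6/16 = 3/8

Answer: 3/8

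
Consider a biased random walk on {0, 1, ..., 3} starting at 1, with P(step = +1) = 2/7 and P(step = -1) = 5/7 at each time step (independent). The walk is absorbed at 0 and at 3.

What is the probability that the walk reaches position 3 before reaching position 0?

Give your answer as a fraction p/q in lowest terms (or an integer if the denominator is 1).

Biased walk: p = 2/7, q = 5/7, r = q/p = 5/2
Gambler's ruin: P(hit 3 before 0 | start at 1) = (1 - r^a)/(1 - r^N)
r^1 = 5/2; r^3 = 125/8
P = (1 - 5/2) / (1 - 125/8) = -3/2 / -117/8 = 4/39

Answer: 4/39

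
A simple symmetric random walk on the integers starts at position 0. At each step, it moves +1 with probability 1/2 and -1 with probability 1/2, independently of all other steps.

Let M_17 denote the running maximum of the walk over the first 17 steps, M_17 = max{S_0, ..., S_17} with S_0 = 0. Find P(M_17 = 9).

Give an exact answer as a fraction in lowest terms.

Let M_17 = max(S_0,...,S_17). Use the reflection principle: for j ≥ 1, #{paths with M_17 ≥ j} = #{S_17 ≥ j} + #{S_17 ≥ j+1}.
By reflection, #{M_17 ≥ 9} = #{S_17 ≥ 9} + #{S_17 ≥ 10} = 3214 + 834 = 4048.
#{M_17 ≥ 10} = #{S_17 ≥ 10} + #{S_17 ≥ 11} = 834 + 834 = 1668.
#{M_17 = 9} = 4048 - 1668 = 2380.
P(M_17 = 9) = 2380/131072 = 595/32768

Answer: 595/32768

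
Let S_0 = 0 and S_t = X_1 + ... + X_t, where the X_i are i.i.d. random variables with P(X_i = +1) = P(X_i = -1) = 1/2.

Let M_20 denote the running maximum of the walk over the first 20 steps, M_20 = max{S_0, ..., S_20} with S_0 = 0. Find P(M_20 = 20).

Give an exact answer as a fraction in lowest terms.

Answer: 1/1048576

Derivation:
Let M_20 = max(S_0,...,S_20). Use the reflection principle: for j ≥ 1, #{paths with M_20 ≥ j} = #{S_20 ≥ j} + #{S_20 ≥ j+1}.
By reflection, #{M_20 ≥ 20} = #{S_20 ≥ 20} + #{S_20 ≥ 21} = 1 + 0 = 1.
#{M_20 ≥ 21} = #{S_20 ≥ 21} + #{S_20 ≥ 22} = 0 + 0 = 0.
#{M_20 = 20} = 1 - 0 = 1.
P(M_20 = 20) = 1/1048576 = 1/1048576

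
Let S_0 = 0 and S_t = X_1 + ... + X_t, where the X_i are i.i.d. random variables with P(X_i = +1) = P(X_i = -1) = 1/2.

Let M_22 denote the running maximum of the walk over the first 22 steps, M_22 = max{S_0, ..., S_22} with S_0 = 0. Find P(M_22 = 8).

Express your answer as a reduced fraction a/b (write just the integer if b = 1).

Answer: 10659/262144

Derivation:
Let M_22 = max(S_0,...,S_22). Use the reflection principle: for j ≥ 1, #{paths with M_22 ≥ j} = #{S_22 ≥ j} + #{S_22 ≥ j+1}.
By reflection, #{M_22 ≥ 8} = #{S_22 ≥ 8} + #{S_22 ≥ 9} = 280600 + 110056 = 390656.
#{M_22 ≥ 9} = #{S_22 ≥ 9} + #{S_22 ≥ 10} = 110056 + 110056 = 220112.
#{M_22 = 8} = 390656 - 220112 = 170544.
P(M_22 = 8) = 170544/4194304 = 10659/262144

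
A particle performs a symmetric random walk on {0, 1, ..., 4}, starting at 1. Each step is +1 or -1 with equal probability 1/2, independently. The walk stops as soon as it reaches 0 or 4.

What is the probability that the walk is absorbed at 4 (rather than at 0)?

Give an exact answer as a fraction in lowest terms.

Answer: 1/4

Derivation:
Symmetric walk (p = 1/2): the harmonic-function argument gives P(hit 4 before 0 | start at 1) = a/N.
P = 1/4 = 1/4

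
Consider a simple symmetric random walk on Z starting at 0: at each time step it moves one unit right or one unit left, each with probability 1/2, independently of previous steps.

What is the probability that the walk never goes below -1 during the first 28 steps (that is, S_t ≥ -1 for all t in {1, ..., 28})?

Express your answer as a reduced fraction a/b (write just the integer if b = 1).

Answer: 9694845/33554432

Derivation:
Let f(t,s) = #length-t paths at position s with S_1..S_t all ≥ -1.
f(t,s) = f(t-1,s-1) + f(t-1,s+1) for s ≥ -1; f(t,s) = 0 for s < -1.
t=0: f(0,0)=1
t=1: f(1,-1)=1 f(1,1)=1
t=2: f(2,0)=2 f(2,2)=1
t=3: f(3,-1)=2 f(3,1)=3 f(3,3)=1
t=4: f(4,0)=5 f(4,2)=4 f(4,4)=1
t=5: f(5,-1)=5 f(5,1)=9 f(5,3)=5 f(5,5)=1
t=6: f(6,0)=14 f(6,2)=14 f(6,4)=6 f(6,6)=1
t=7: f(7,-1)=14 f(7,1)=28 f(7,3)=20 f(7,5)=7 f(7,7)=1
t=8: f(8,0)=42 f(8,2)=48 f(8,4)=27 f(8,6)=8 f(8,8)=1
t=9: f(9,-1)=42 f(9,1)=90 f(9,3)=75 f(9,5)=35 f(9,7)=9 f(9,9)=1
t=10: f(10,0)=132 f(10,2)=165 f(10,4)=110 f(10,6)=44 f(10,8)=10 f(10,10)=1
t=11: f(11,-1)=132 f(11,1)=297 f(11,3)=275 f(11,5)=154 f(11,7)=54 f(11,9)=11 f(11,11)=1
t=12: f(12,0)=429 f(12,2)=572 f(12,4)=429 f(12,6)=208 f(12,8)=65 f(12,10)=12 f(12,12)=1
t=13: f(13,-1)=429 f(13,1)=1001 f(13,3)=1001 f(13,5)=637 f(13,7)=273 f(13,9)=77 f(13,11)=13 f(13,13)=1
t=14: f(14,0)=1430 f(14,2)=2002 f(14,4)=1638 f(14,6)=910 f(14,8)=350 f(14,10)=90 f(14,12)=14 f(14,14)=1
t=15: f(15,-1)=1430 f(15,1)=3432 f(15,3)=3640 f(15,5)=2548 f(15,7)=1260 f(15,9)=440 f(15,11)=104 f(15,13)=15 f(15,15)=1
t=16: f(16,0)=4862 f(16,2)=7072 f(16,4)=6188 f(16,6)=3808 f(16,8)=1700 f(16,10)=544 f(16,12)=119 f(16,14)=16 f(16,16)=1
t=17: f(17,-1)=4862 f(17,1)=11934 f(17,3)=13260 f(17,5)=9996 f(17,7)=5508 f(17,9)=2244 f(17,11)=663 f(17,13)=135 f(17,15)=17 f(17,17)=1
t=18: f(18,0)=16796 f(18,2)=25194 f(18,4)=23256 f(18,6)=15504 f(18,8)=7752 f(18,10)=2907 f(18,12)=798 f(18,14)=152 f(18,16)=18 f(18,18)=1
t=19: f(19,-1)=16796 f(19,1)=41990 f(19,3)=48450 f(19,5)=38760 f(19,7)=23256 f(19,9)=10659 f(19,11)=3705 f(19,13)=950 f(19,15)=170 f(19,17)=19 f(19,19)=1
t=20: f(20,0)=58786 f(20,2)=90440 f(20,4)=87210 f(20,6)=62016 f(20,8)=33915 f(20,10)=14364 f(20,12)=4655 f(20,14)=1120 f(20,16)=189 f(20,18)=20 f(20,20)=1
t=21: f(21,-1)=58786 f(21,1)=149226 f(21,3)=177650 f(21,5)=149226 f(21,7)=95931 f(21,9)=48279 f(21,11)=19019 f(21,13)=5775 f(21,15)=1309 f(21,17)=209 f(21,19)=21 f(21,21)=1
t=22: f(22,0)=208012 f(22,2)=326876 f(22,4)=326876 f(22,6)=245157 f(22,8)=144210 f(22,10)=67298 f(22,12)=24794 f(22,14)=7084 f(22,16)=1518 f(22,18)=230 f(22,20)=22 f(22,22)=1
t=23: f(23,-1)=208012 f(23,1)=534888 f(23,3)=653752 f(23,5)=572033 f(23,7)=389367 f(23,9)=211508 f(23,11)=92092 f(23,13)=31878 f(23,15)=8602 f(23,17)=1748 f(23,19)=252 f(23,21)=23 f(23,23)=1
t=24: f(24,0)=742900 f(24,2)=1188640 f(24,4)=1225785 f(24,6)=961400 f(24,8)=600875 f(24,10)=303600 f(24,12)=123970 f(24,14)=40480 f(24,16)=10350 f(24,18)=2000 f(24,20)=275 f(24,22)=24 f(24,24)=1
t=25: f(25,-1)=742900 f(25,1)=1931540 f(25,3)=2414425 f(25,5)=2187185 f(25,7)=1562275 f(25,9)=904475 f(25,11)=427570 f(25,13)=164450 f(25,15)=50830 f(25,17)=12350 f(25,19)=2275 f(25,21)=299 f(25,23)=25 f(25,25)=1
t=26: f(26,0)=2674440 f(26,2)=4345965 f(26,4)=4601610 f(26,6)=3749460 f(26,8)=2466750 f(26,10)=1332045 f(26,12)=592020 f(26,14)=215280 f(26,16)=63180 f(26,18)=14625 f(26,20)=2574 f(26,22)=324 f(26,24)=26 f(26,26)=1
t=27: f(27,-1)=2674440 f(27,1)=7020405 f(27,3)=8947575 f(27,5)=8351070 f(27,7)=6216210 f(27,9)=3798795 f(27,11)=1924065 f(27,13)=807300 f(27,15)=278460 f(27,17)=77805 f(27,19)=17199 f(27,21)=2898 f(27,23)=350 f(27,25)=27 f(27,27)=1
t=28: f(28,0)=9694845 f(28,2)=15967980 f(28,4)=17298645 f(28,6)=14567280 f(28,8)=10015005 f(28,10)=5722860 f(28,12)=2731365 f(28,14)=1085760 f(28,16)=356265 f(28,18)=95004 f(28,20)=20097 f(28,22)=3248 f(28,24)=377 f(28,26)=28 f(28,28)=1
Σ_s f(28,s) = 77558760
P = 77558760/268435456 = 9694845/33554432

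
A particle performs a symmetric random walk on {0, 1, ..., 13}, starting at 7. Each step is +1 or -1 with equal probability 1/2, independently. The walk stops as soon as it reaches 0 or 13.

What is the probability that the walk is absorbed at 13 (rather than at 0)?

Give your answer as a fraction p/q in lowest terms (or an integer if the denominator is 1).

Answer: 7/13

Derivation:
Symmetric walk (p = 1/2): the harmonic-function argument gives P(hit 13 before 0 | start at 7) = a/N.
P = 7/13 = 7/13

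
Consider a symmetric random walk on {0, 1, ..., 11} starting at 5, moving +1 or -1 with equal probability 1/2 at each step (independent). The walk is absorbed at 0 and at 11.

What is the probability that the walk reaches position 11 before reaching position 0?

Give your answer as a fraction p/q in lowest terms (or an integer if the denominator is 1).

Answer: 5/11

Derivation:
Symmetric walk (p = 1/2): the harmonic-function argument gives P(hit 11 before 0 | start at 5) = a/N.
P = 5/11 = 5/11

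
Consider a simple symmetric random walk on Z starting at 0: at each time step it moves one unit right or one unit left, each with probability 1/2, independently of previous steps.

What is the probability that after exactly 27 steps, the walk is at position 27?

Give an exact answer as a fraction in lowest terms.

To reach position 27 after 27 steps: need 27 steps of +1 and 0 of -1.
Favorable paths: C(27,27) = 1
Total paths: 2^27 = 134217728
P = 1/134217728 = 1/134217728

Answer: 1/134217728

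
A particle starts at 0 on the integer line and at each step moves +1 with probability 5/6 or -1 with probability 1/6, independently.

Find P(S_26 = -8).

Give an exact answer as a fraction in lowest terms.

Answer: 3051318359375/85290864089789104128

Derivation:
To reach position -8 after 26 steps: need 9 steps of +1 and 17 steps of -1.
Number of such sequences: C(26,9) = 3124550
Each has probability (5/6)^9 · (1/6)^17 = 1953125/170581728179578208256
P = 3124550 · 1953125/170581728179578208256 = 3051318359375/85290864089789104128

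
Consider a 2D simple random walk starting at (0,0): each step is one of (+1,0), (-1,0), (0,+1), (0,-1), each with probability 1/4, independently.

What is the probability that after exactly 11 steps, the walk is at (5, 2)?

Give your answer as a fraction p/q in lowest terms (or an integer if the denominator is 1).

Answer: 9075/2097152

Derivation:
Let h be the number of horizontal steps (so 11-h are vertical). To end at (5,2) need (h+5)/2 right-steps and ((11-h)+2)/2 up-steps.
Sum over h with 5 ≤ h ≤ 9, h ≡ 1 (mod 2), 11-h ≡ 0 (mod 2):
h=5: C(11,5)·C(5,5)·C(6,4) = 462·1·15 = 6930
h=7: C(11,7)·C(7,6)·C(4,3) = 330·7·4 = 9240
h=9: C(11,9)·C(9,7)·C(2,2) = 55·36·1 = 1980
Total favorable: 18150
Total paths: 4^11 = 4194304
P = 18150/4194304 = 9075/2097152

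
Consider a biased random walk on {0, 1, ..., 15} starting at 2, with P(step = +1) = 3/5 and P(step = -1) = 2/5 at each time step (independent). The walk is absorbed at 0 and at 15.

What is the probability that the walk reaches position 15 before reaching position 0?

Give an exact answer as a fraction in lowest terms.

Biased walk: p = 3/5, q = 2/5, r = q/p = 2/3
Gambler's ruin: P(hit 15 before 0 | start at 2) = (1 - r^a)/(1 - r^N)
r^2 = 4/9; r^15 = 32768/14348907
P = (1 - 4/9) / (1 - 32768/14348907) = 5/9 / 14316139/14348907 = 7971615/14316139

Answer: 7971615/14316139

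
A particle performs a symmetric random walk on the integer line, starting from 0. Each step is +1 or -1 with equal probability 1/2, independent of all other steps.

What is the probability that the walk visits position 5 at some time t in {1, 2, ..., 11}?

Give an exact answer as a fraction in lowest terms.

Count via complement. Let g(t,s) = #length-t paths at position s with S_1..S_t all ≠ 5.
g(t,s) = g(t-1,s-1) + g(t-1,s+1) for s ≠ 5; g(t,5) = 0.
t=0: g(0,0)=1
t=1: g(1,-1)=1 g(1,1)=1
t=2: g(2,-2)=1 g(2,0)=2 g(2,2)=1
t=3: g(3,-3)=1 g(3,-1)=3 g(3,1)=3 g(3,3)=1
t=4: g(4,-4)=1 g(4,-2)=4 g(4,0)=6 g(4,2)=4 g(4,4)=1
t=5: g(5,-5)=1 g(5,-3)=5 g(5,-1)=10 g(5,1)=10 g(5,3)=5
t=6: g(6,-6)=1 g(6,-4)=6 g(6,-2)=15 g(6,0)=20 g(6,2)=15 g(6,4)=5
t=7: g(7,-7)=1 g(7,-5)=7 g(7,-3)=21 g(7,-1)=35 g(7,1)=35 g(7,3)=20
t=8: g(8,-8)=1 g(8,-6)=8 g(8,-4)=28 g(8,-2)=56 g(8,0)=70 g(8,2)=55 g(8,4)=20
t=9: g(9,-9)=1 g(9,-7)=9 g(9,-5)=36 g(9,-3)=84 g(9,-1)=126 g(9,1)=125 g(9,3)=75
t=10: g(10,-10)=1 g(10,-8)=10 g(10,-6)=45 g(10,-4)=120 g(10,-2)=210 g(10,0)=251 g(10,2)=200 g(10,4)=75
t=11: g(11,-11)=1 g(11,-9)=11 g(11,-7)=55 g(11,-5)=165 g(11,-3)=330 g(11,-1)=461 g(11,1)=451 g(11,3)=275
Paths never hitting 5: Σ_s g(11,s) = 1749
Paths hitting 5: 2^11 - 1749 = 299
P = 299/2048 = 299/2048

Answer: 299/2048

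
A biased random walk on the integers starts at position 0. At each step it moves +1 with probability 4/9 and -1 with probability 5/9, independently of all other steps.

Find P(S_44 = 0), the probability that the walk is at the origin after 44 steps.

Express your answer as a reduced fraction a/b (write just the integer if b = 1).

Answer: 29417435666422169600000000000000000000000/323257909929174534292273980721360271853387

Derivation:
To be at 0 after 44 steps: need exactly 22 steps of +1 and 22 of -1.
Number of such sequences: C(44,22) = 2104098963720
Each has probability (4/9)^22 · (5/9)^22 = 41943040000000000000000000000/969773729787523602876821942164080815560161
P = 2104098963720 · 41943040000000000000000000000/969773729787523602876821942164080815560161 = 29417435666422169600000000000000000000000/323257909929174534292273980721360271853387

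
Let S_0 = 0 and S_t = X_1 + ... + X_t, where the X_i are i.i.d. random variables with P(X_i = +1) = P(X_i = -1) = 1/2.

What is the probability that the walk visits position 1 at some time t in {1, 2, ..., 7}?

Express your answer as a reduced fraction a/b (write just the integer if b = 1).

Answer: 93/128

Derivation:
Count via complement. Let g(t,s) = #length-t paths at position s with S_1..S_t all ≠ 1.
g(t,s) = g(t-1,s-1) + g(t-1,s+1) for s ≠ 1; g(t,1) = 0.
t=0: g(0,0)=1
t=1: g(1,-1)=1
t=2: g(2,-2)=1 g(2,0)=1
t=3: g(3,-3)=1 g(3,-1)=2
t=4: g(4,-4)=1 g(4,-2)=3 g(4,0)=2
t=5: g(5,-5)=1 g(5,-3)=4 g(5,-1)=5
t=6: g(6,-6)=1 g(6,-4)=5 g(6,-2)=9 g(6,0)=5
t=7: g(7,-7)=1 g(7,-5)=6 g(7,-3)=14 g(7,-1)=14
Paths never hitting 1: Σ_s g(7,s) = 35
Paths hitting 1: 2^7 - 35 = 93
P = 93/128 = 93/128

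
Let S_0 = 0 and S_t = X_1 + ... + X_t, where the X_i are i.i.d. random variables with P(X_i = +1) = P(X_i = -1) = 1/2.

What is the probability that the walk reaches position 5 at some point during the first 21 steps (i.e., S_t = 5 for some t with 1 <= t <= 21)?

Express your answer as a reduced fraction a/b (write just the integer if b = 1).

Count via complement. Let g(t,s) = #length-t paths at position s with S_1..S_t all ≠ 5.
g(t,s) = g(t-1,s-1) + g(t-1,s+1) for s ≠ 5; g(t,5) = 0.
t=0: g(0,0)=1
t=1: g(1,-1)=1 g(1,1)=1
t=2: g(2,-2)=1 g(2,0)=2 g(2,2)=1
t=3: g(3,-3)=1 g(3,-1)=3 g(3,1)=3 g(3,3)=1
t=4: g(4,-4)=1 g(4,-2)=4 g(4,0)=6 g(4,2)=4 g(4,4)=1
t=5: g(5,-5)=1 g(5,-3)=5 g(5,-1)=10 g(5,1)=10 g(5,3)=5
t=6: g(6,-6)=1 g(6,-4)=6 g(6,-2)=15 g(6,0)=20 g(6,2)=15 g(6,4)=5
t=7: g(7,-7)=1 g(7,-5)=7 g(7,-3)=21 g(7,-1)=35 g(7,1)=35 g(7,3)=20
t=8: g(8,-8)=1 g(8,-6)=8 g(8,-4)=28 g(8,-2)=56 g(8,0)=70 g(8,2)=55 g(8,4)=20
t=9: g(9,-9)=1 g(9,-7)=9 g(9,-5)=36 g(9,-3)=84 g(9,-1)=126 g(9,1)=125 g(9,3)=75
t=10: g(10,-10)=1 g(10,-8)=10 g(10,-6)=45 g(10,-4)=120 g(10,-2)=210 g(10,0)=251 g(10,2)=200 g(10,4)=75
t=11: g(11,-11)=1 g(11,-9)=11 g(11,-7)=55 g(11,-5)=165 g(11,-3)=330 g(11,-1)=461 g(11,1)=451 g(11,3)=275
t=12: g(12,-12)=1 g(12,-10)=12 g(12,-8)=66 g(12,-6)=220 g(12,-4)=495 g(12,-2)=791 g(12,0)=912 g(12,2)=726 g(12,4)=275
t=13: g(13,-13)=1 g(13,-11)=13 g(13,-9)=78 g(13,-7)=286 g(13,-5)=715 g(13,-3)=1286 g(13,-1)=1703 g(13,1)=1638 g(13,3)=1001
t=14: g(14,-14)=1 g(14,-12)=14 g(14,-10)=91 g(14,-8)=364 g(14,-6)=1001 g(14,-4)=2001 g(14,-2)=2989 g(14,0)=3341 g(14,2)=2639 g(14,4)=1001
t=15: g(15,-15)=1 g(15,-13)=15 g(15,-11)=105 g(15,-9)=455 g(15,-7)=1365 g(15,-5)=3002 g(15,-3)=4990 g(15,-1)=6330 g(15,1)=5980 g(15,3)=3640
t=16: g(16,-16)=1 g(16,-14)=16 g(16,-12)=120 g(16,-10)=560 g(16,-8)=1820 g(16,-6)=4367 g(16,-4)=7992 g(16,-2)=11320 g(16,0)=12310 g(16,2)=9620 g(16,4)=3640
t=17: g(17,-17)=1 g(17,-15)=17 g(17,-13)=136 g(17,-11)=680 g(17,-9)=2380 g(17,-7)=6187 g(17,-5)=12359 g(17,-3)=19312 g(17,-1)=23630 g(17,1)=21930 g(17,3)=13260
t=18: g(18,-18)=1 g(18,-16)=18 g(18,-14)=153 g(18,-12)=816 g(18,-10)=3060 g(18,-8)=8567 g(18,-6)=18546 g(18,-4)=31671 g(18,-2)=42942 g(18,0)=45560 g(18,2)=35190 g(18,4)=13260
t=19: g(19,-19)=1 g(19,-17)=19 g(19,-15)=171 g(19,-13)=969 g(19,-11)=3876 g(19,-9)=11627 g(19,-7)=27113 g(19,-5)=50217 g(19,-3)=74613 g(19,-1)=88502 g(19,1)=80750 g(19,3)=48450
t=20: g(20,-20)=1 g(20,-18)=20 g(20,-16)=190 g(20,-14)=1140 g(20,-12)=4845 g(20,-10)=15503 g(20,-8)=38740 g(20,-6)=77330 g(20,-4)=124830 g(20,-2)=163115 g(20,0)=169252 g(20,2)=129200 g(20,4)=48450
t=21: g(21,-21)=1 g(21,-19)=21 g(21,-17)=210 g(21,-15)=1330 g(21,-13)=5985 g(21,-11)=20348 g(21,-9)=54243 g(21,-7)=116070 g(21,-5)=202160 g(21,-3)=287945 g(21,-1)=332367 g(21,1)=298452 g(21,3)=177650
Paths never hitting 5: Σ_s g(21,s) = 1496782
Paths hitting 5: 2^21 - 1496782 = 600370
P = 600370/2097152 = 300185/1048576

Answer: 300185/1048576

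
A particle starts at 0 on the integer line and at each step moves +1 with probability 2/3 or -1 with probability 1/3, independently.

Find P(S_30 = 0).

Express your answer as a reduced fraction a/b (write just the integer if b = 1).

Answer: 564765655040/22876792454961

Derivation:
To reach position 0 after 30 steps: need 15 steps of +1 and 15 steps of -1.
Number of such sequences: C(30,15) = 155117520
Each has probability (2/3)^15 · (1/3)^15 = 32768/205891132094649
P = 155117520 · 32768/205891132094649 = 564765655040/22876792454961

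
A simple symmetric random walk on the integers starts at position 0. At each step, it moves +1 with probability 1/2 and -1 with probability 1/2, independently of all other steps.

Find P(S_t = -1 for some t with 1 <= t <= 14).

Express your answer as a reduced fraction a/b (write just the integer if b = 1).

Answer: 1619/2048

Derivation:
Count via complement. Let g(t,s) = #length-t paths at position s with S_1..S_t all ≠ -1.
g(t,s) = g(t-1,s-1) + g(t-1,s+1) for s ≠ -1; g(t,-1) = 0.
t=0: g(0,0)=1
t=1: g(1,1)=1
t=2: g(2,0)=1 g(2,2)=1
t=3: g(3,1)=2 g(3,3)=1
t=4: g(4,0)=2 g(4,2)=3 g(4,4)=1
t=5: g(5,1)=5 g(5,3)=4 g(5,5)=1
t=6: g(6,0)=5 g(6,2)=9 g(6,4)=5 g(6,6)=1
t=7: g(7,1)=14 g(7,3)=14 g(7,5)=6 g(7,7)=1
t=8: g(8,0)=14 g(8,2)=28 g(8,4)=20 g(8,6)=7 g(8,8)=1
t=9: g(9,1)=42 g(9,3)=48 g(9,5)=27 g(9,7)=8 g(9,9)=1
t=10: g(10,0)=42 g(10,2)=90 g(10,4)=75 g(10,6)=35 g(10,8)=9 g(10,10)=1
t=11: g(11,1)=132 g(11,3)=165 g(11,5)=110 g(11,7)=44 g(11,9)=10 g(11,11)=1
t=12: g(12,0)=132 g(12,2)=297 g(12,4)=275 g(12,6)=154 g(12,8)=54 g(12,10)=11 g(12,12)=1
t=13: g(13,1)=429 g(13,3)=572 g(13,5)=429 g(13,7)=208 g(13,9)=65 g(13,11)=12 g(13,13)=1
t=14: g(14,0)=429 g(14,2)=1001 g(14,4)=1001 g(14,6)=637 g(14,8)=273 g(14,10)=77 g(14,12)=13 g(14,14)=1
Paths never hitting -1: Σ_s g(14,s) = 3432
Paths hitting -1: 2^14 - 3432 = 12952
P = 12952/16384 = 1619/2048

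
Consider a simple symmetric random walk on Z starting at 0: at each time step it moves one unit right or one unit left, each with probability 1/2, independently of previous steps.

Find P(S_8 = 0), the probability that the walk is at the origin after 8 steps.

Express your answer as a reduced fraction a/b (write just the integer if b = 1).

Answer: 35/128

Derivation:
To return to 0 after 8 steps: need exactly 4 steps of +1 and 4 of -1.
Favorable paths: C(8,4) = 70
Total paths: 2^8 = 256
P = 70/256 = 35/128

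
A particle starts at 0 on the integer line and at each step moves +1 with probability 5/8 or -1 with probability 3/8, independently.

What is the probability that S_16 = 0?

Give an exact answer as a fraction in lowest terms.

To be at 0 after 16 steps: need exactly 8 steps of +1 and 8 of -1.
Number of such sequences: C(16,8) = 12870
Each has probability (5/8)^8 · (3/8)^8 = 2562890625/281474976710656
P = 12870 · 2562890625/281474976710656 = 16492201171875/140737488355328

Answer: 16492201171875/140737488355328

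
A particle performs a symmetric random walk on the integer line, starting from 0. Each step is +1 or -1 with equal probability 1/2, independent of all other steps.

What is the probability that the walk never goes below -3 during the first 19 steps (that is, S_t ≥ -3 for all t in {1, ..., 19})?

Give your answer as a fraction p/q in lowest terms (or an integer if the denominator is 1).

Answer: 20995/32768

Derivation:
Let f(t,s) = #length-t paths at position s with S_1..S_t all ≥ -3.
f(t,s) = f(t-1,s-1) + f(t-1,s+1) for s ≥ -3; f(t,s) = 0 for s < -3.
t=0: f(0,0)=1
t=1: f(1,-1)=1 f(1,1)=1
t=2: f(2,-2)=1 f(2,0)=2 f(2,2)=1
t=3: f(3,-3)=1 f(3,-1)=3 f(3,1)=3 f(3,3)=1
t=4: f(4,-2)=4 f(4,0)=6 f(4,2)=4 f(4,4)=1
t=5: f(5,-3)=4 f(5,-1)=10 f(5,1)=10 f(5,3)=5 f(5,5)=1
t=6: f(6,-2)=14 f(6,0)=20 f(6,2)=15 f(6,4)=6 f(6,6)=1
t=7: f(7,-3)=14 f(7,-1)=34 f(7,1)=35 f(7,3)=21 f(7,5)=7 f(7,7)=1
t=8: f(8,-2)=48 f(8,0)=69 f(8,2)=56 f(8,4)=28 f(8,6)=8 f(8,8)=1
t=9: f(9,-3)=48 f(9,-1)=117 f(9,1)=125 f(9,3)=84 f(9,5)=36 f(9,7)=9 f(9,9)=1
t=10: f(10,-2)=165 f(10,0)=242 f(10,2)=209 f(10,4)=120 f(10,6)=45 f(10,8)=10 f(10,10)=1
t=11: f(11,-3)=165 f(11,-1)=407 f(11,1)=451 f(11,3)=329 f(11,5)=165 f(11,7)=55 f(11,9)=11 f(11,11)=1
t=12: f(12,-2)=572 f(12,0)=858 f(12,2)=780 f(12,4)=494 f(12,6)=220 f(12,8)=66 f(12,10)=12 f(12,12)=1
t=13: f(13,-3)=572 f(13,-1)=1430 f(13,1)=1638 f(13,3)=1274 f(13,5)=714 f(13,7)=286 f(13,9)=78 f(13,11)=13 f(13,13)=1
t=14: f(14,-2)=2002 f(14,0)=3068 f(14,2)=2912 f(14,4)=1988 f(14,6)=1000 f(14,8)=364 f(14,10)=91 f(14,12)=14 f(14,14)=1
t=15: f(15,-3)=2002 f(15,-1)=5070 f(15,1)=5980 f(15,3)=4900 f(15,5)=2988 f(15,7)=1364 f(15,9)=455 f(15,11)=105 f(15,13)=15 f(15,15)=1
t=16: f(16,-2)=7072 f(16,0)=11050 f(16,2)=10880 f(16,4)=7888 f(16,6)=4352 f(16,8)=1819 f(16,10)=560 f(16,12)=120 f(16,14)=16 f(16,16)=1
t=17: f(17,-3)=7072 f(17,-1)=18122 f(17,1)=21930 f(17,3)=18768 f(17,5)=12240 f(17,7)=6171 f(17,9)=2379 f(17,11)=680 f(17,13)=136 f(17,15)=17 f(17,17)=1
t=18: f(18,-2)=25194 f(18,0)=40052 f(18,2)=40698 f(18,4)=31008 f(18,6)=18411 f(18,8)=8550 f(18,10)=3059 f(18,12)=816 f(18,14)=153 f(18,16)=18 f(18,18)=1
t=19: f(19,-3)=25194 f(19,-1)=65246 f(19,1)=80750 f(19,3)=71706 f(19,5)=49419 f(19,7)=26961 f(19,9)=11609 f(19,11)=3875 f(19,13)=969 f(19,15)=171 f(19,17)=19 f(19,19)=1
Σ_s f(19,s) = 335920
P = 335920/524288 = 20995/32768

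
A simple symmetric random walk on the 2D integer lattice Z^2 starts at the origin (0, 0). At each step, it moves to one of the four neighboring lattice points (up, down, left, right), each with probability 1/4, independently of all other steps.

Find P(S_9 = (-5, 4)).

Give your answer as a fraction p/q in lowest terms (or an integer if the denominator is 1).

Let h be the number of horizontal steps (so 9-h are vertical). To end at (-5,4) need (h-5)/2 right-steps and ((9-h)+4)/2 up-steps.
Sum over h with 5 ≤ h ≤ 5, h ≡ 1 (mod 2), 9-h ≡ 0 (mod 2):
h=5: C(9,5)·C(5,0)·C(4,4) = 126·1·1 = 126
Total favorable: 126
Total paths: 4^9 = 262144
P = 126/262144 = 63/131072

Answer: 63/131072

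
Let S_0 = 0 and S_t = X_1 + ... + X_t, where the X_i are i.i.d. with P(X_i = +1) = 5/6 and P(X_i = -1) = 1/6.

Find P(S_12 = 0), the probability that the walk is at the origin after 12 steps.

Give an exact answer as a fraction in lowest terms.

To be at 0 after 12 steps: need exactly 6 steps of +1 and 6 of -1.
Number of such sequences: C(12,6) = 924
Each has probability (5/6)^6 · (1/6)^6 = 15625/2176782336
P = 924 · 15625/2176782336 = 1203125/181398528

Answer: 1203125/181398528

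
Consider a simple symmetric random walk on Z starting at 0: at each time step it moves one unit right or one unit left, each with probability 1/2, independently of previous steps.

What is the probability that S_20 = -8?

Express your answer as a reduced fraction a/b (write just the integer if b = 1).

Answer: 4845/131072

Derivation:
To reach position -8 after 20 steps: need 6 steps of +1 and 14 of -1.
Favorable paths: C(20,6) = 38760
Total paths: 2^20 = 1048576
P = 38760/1048576 = 4845/131072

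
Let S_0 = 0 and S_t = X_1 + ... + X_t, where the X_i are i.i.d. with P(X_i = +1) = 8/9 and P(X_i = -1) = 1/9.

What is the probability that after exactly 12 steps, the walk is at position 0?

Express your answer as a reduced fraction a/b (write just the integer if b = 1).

To be at 0 after 12 steps: need exactly 6 steps of +1 and 6 of -1.
Number of such sequences: C(12,6) = 924
Each has probability (8/9)^6 · (1/9)^6 = 262144/282429536481
P = 924 · 262144/282429536481 = 80740352/94143178827

Answer: 80740352/94143178827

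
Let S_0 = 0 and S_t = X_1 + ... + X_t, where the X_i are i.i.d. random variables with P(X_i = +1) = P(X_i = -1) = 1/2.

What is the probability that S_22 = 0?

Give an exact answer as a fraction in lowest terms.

To return to 0 after 22 steps: need exactly 11 steps of +1 and 11 of -1.
Favorable paths: C(22,11) = 705432
Total paths: 2^22 = 4194304
P = 705432/4194304 = 88179/524288

Answer: 88179/524288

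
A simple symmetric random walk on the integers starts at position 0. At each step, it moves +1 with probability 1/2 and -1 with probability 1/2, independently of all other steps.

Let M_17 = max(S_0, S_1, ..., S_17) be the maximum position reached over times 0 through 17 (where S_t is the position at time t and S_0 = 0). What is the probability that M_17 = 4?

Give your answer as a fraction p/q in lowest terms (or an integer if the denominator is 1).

Answer: 1547/16384

Derivation:
Let M_17 = max(S_0,...,S_17). Use the reflection principle: for j ≥ 1, #{paths with M_17 ≥ j} = #{S_17 ≥ j} + #{S_17 ≥ j+1}.
By reflection, #{M_17 ≥ 4} = #{S_17 ≥ 4} + #{S_17 ≥ 5} = 21778 + 21778 = 43556.
#{M_17 ≥ 5} = #{S_17 ≥ 5} + #{S_17 ≥ 6} = 21778 + 9402 = 31180.
#{M_17 = 4} = 43556 - 31180 = 12376.
P(M_17 = 4) = 12376/131072 = 1547/16384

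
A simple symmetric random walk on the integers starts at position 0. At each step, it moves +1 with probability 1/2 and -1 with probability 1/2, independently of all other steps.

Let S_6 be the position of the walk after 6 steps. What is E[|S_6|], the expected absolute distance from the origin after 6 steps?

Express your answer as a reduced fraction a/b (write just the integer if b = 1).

Answer: 15/8

Derivation:
S_6 takes values m ≡ 0 (mod 2) with |m| ≤ 6; P(S_6=m) = C(6,(6+m)/2)/2^6.
Total paths: 2^6 = 64
Distribution: P(S=-6)=1/64, P(S=-4)=6/64, P(S=-2)=15/64, P(S=0)=20/64, P(S=2)=15/64, P(S=4)=6/64, P(S=6)=1/64
E[|S_6|] = Σ_m |m|·P(S_6=m) = 120/64 = 15/8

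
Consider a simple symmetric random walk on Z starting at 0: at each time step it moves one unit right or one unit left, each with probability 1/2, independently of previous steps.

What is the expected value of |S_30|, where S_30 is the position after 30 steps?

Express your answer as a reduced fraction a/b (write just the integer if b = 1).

S_30 takes values m ≡ 0 (mod 2) with |m| ≤ 30; P(S_30=m) = C(30,(30+m)/2)/2^30.
Total paths: 2^30 = 1073741824
Distribution: P(S=-30)=1/1073741824, P(S=-28)=30/1073741824, P(S=-26)=435/1073741824, P(S=-24)=4060/1073741824, P(S=-22)=27405/1073741824, P(S=-20)=142506/1073741824, P(S=-18)=593775/1073741824, P(S=-16)=2035800/1073741824, P(S=-14)=5852925/1073741824, P(S=-12)=14307150/1073741824, P(S=-10)=30045015/1073741824, P(S=-8)=54627300/1073741824, P(S=-6)=86493225/1073741824, P(S=-4)=119759850/1073741824, P(S=-2)=145422675/1073741824, P(S=0)=155117520/1073741824, P(S=2)=145422675/1073741824, P(S=4)=119759850/1073741824, P(S=6)=86493225/1073741824, P(S=8)=54627300/1073741824, P(S=10)=30045015/1073741824, P(S=12)=14307150/1073741824, P(S=14)=5852925/1073741824, P(S=16)=2035800/1073741824, P(S=18)=593775/1073741824, P(S=20)=142506/1073741824, P(S=22)=27405/1073741824, P(S=24)=4060/1073741824, P(S=26)=435/1073741824, P(S=28)=30/1073741824, P(S=30)=1/1073741824
E[|S_30|] = Σ_m |m|·P(S_30=m) = 4653525600/1073741824 = 145422675/33554432

Answer: 145422675/33554432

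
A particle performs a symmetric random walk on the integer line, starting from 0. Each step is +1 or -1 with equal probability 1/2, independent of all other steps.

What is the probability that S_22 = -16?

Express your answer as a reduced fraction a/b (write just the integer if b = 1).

To reach position -16 after 22 steps: need 3 steps of +1 and 19 of -1.
Favorable paths: C(22,3) = 1540
Total paths: 2^22 = 4194304
P = 1540/4194304 = 385/1048576

Answer: 385/1048576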